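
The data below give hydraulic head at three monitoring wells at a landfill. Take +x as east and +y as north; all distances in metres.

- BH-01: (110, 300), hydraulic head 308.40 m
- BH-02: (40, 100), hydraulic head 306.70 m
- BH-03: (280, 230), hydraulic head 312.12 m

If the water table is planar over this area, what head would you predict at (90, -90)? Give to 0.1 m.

Three-point gradient (reference BH-01): Δ to BH-02 = (-70, -200, -1.70), Δ to BH-03 = (170, -70, +3.72).
∂h/∂x = +0.02219, ∂h/∂y = +0.0007352 (det = 38900).
h(90, -90) = 308.40 + (+0.02219)·(-20) + (+0.0007352)·(-390) = 308.40 -0.444 -0.287 = 307.670 m.

307.7 m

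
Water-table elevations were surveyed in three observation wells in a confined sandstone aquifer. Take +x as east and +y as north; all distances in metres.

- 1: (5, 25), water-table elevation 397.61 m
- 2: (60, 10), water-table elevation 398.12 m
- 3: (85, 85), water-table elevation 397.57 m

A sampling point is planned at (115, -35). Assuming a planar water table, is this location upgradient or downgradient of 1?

upgradient

With h = a·x + b·y + c and 1 as origin, the differences give:
  55·a + (-15)·b = +0.51
  80·a + 60·b = -0.04
Eliminate b (×60 and ×(-15), subtract): 4500·a = 30.000 → a = ∂h/∂x = +0.006667
Back-substitute: b = ∂h/∂y = -0.009556.
Head at (115, -35) = 397.61 + (+0.006667)·(110) + (-0.009556)·(-60) = 398.92 m.
That is higher than the 397.61 m at 1, so the point is upgradient.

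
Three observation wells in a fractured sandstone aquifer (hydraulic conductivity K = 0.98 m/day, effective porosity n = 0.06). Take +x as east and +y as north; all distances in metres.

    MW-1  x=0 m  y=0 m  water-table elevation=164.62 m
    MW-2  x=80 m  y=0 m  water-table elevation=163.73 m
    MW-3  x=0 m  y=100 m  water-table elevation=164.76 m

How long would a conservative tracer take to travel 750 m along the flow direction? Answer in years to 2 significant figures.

∂h/∂x = (163.73 − 164.62) / (80 − 0) = -0.01113
∂h/∂y = (164.76 − 164.62) / (100 − 0) = +0.001400
|∇h| = √(-0.01113² + 0.001400²) = 0.01122
Seepage velocity v = K·i/n = 0.98 × 0.01122 / 0.06 = 0.1833 m/day.
t = 750 / 0.1833 = 4092 days = 11.2 years.

11 years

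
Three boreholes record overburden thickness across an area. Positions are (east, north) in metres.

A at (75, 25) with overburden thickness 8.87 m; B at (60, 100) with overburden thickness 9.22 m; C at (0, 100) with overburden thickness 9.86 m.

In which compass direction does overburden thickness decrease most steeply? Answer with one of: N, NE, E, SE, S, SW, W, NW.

E

Taking A as reference: B−A = (-15, 75, +0.35); C−A = (-75, 75, +0.99).
Determinant of the coordinate differences = (-15)·75 − (-75)·75 = 4500.
∂d/∂x = [(+0.35)·75 − (+0.99)·75] / 4500 = -0.01067
∂d/∂y = [(-15)·(+0.99) − (-75)·(+0.35)] / 4500 = +0.002533
Steepest decrease is along −∇f = (+0.01067 E, -0.002533 N) → east.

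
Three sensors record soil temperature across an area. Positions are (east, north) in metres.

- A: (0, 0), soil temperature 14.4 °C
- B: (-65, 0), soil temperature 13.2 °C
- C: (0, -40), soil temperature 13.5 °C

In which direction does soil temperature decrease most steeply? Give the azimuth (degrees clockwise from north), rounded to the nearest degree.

219°

∂T/∂x = (13.2 − 14.4) / (-65 − 0) = +0.01846
∂T/∂y = (13.5 − 14.4) / (-40 − 0) = +0.02250
Steepest decrease is along −∇f: components (-0.01846 E, -0.02250 N).
Azimuth = atan2(-0.01846, -0.02250) = 219.4° ≈ 219°.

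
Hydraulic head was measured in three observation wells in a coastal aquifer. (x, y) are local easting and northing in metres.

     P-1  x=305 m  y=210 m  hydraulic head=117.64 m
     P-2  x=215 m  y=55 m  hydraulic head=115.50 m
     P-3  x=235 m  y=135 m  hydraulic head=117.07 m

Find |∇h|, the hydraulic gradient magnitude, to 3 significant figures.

0.0298

Differences from P-1: to P-2 (Δx, Δy, Δh) = (-90, -155, -2.14); to P-3 = (-70, -75, -0.57).
Solve a·Δx + b·Δy = Δh: det = (-90)·(-75) − (-70)·(-155) = -4100.
∂h/∂x = [(-2.14)·(-75) − (-0.57)·(-155)] / -4100 = -0.01760
∂h/∂y = [(-90)·(-0.57) − (-70)·(-2.14)] / -4100 = +0.02402
|∇h| = √(-0.01760² + 0.02402²) = 0.02978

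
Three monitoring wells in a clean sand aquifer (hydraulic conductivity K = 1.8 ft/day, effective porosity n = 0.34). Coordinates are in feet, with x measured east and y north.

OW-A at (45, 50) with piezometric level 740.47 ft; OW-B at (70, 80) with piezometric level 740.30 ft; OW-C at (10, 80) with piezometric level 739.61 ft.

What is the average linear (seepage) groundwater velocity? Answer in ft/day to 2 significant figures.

0.10 ft/day

Differences from OW-A: to OW-B (Δx, Δy, Δh) = (25, 30, -0.17); to OW-C = (-35, 30, -0.86).
Determinant of the coordinate differences = 25·30 − (-35)·30 = 1800.
∂h/∂x = [(-0.17)·30 − (-0.86)·30] / 1800 = +0.01150
∂h/∂y = [25·(-0.86) − (-35)·(-0.17)] / 1800 = -0.01525
|∇h| = √(0.01150² + -0.01525²) = 0.0191
Seepage velocity v = K·i/n = 1.8 × 0.0191 / 0.34 = 0.1011 ft/day.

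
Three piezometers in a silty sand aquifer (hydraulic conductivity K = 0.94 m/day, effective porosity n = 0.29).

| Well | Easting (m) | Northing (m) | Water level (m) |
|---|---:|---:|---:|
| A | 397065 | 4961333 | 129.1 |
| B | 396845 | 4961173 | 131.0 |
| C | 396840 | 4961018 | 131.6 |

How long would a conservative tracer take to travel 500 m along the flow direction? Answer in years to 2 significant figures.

60 years

Three-point gradient (reference A): Δ to B = (-220, -160, +1.9), Δ to C = (-225, -315, +2.5).
∂h/∂x = -0.005961, ∂h/∂y = -0.003679 (det = 33300).
|∇h| = √(-0.005961² + -0.003679²) = 0.007005
Seepage velocity v = K·i/n = 0.94 × 0.007005 / 0.29 = 0.02271 m/day.
t = 500 / 0.02271 = 2.202e+04 days = 60.3 years.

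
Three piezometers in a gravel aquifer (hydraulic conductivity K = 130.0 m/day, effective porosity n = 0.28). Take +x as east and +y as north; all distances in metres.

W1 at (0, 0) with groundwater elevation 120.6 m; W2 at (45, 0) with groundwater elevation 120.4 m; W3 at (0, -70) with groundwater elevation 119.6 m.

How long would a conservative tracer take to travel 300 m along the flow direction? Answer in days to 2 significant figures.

∂h/∂x = (120.4 − 120.6) / (45 − 0) = -0.004444
∂h/∂y = (119.6 − 120.6) / (-70 − 0) = +0.01429
|∇h| = √(-0.004444² + 0.01429²) = 0.01497
Seepage velocity v = K·i/n = 130.0 × 0.01497 / 0.28 = 6.95 m/day.
t = 300 / 6.95 = 43.17 days.

43 days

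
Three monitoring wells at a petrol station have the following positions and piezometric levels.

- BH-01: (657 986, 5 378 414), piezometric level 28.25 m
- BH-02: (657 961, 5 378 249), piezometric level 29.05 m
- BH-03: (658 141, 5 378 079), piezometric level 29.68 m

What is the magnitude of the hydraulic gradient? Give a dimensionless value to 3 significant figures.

0.00480

Taking BH-01 as reference: BH-02−BH-01 = (-25, -165, +0.80); BH-03−BH-01 = (155, -335, +1.43).
Determinant of the coordinate differences = (-25)·(-335) − 155·(-165) = 33950.
∂h/∂x = [(+0.80)·(-335) − (+1.43)·(-165)] / 33950 = -0.0009440
∂h/∂y = [(-25)·(+1.43) − 155·(+0.80)] / 33950 = -0.004705
|∇h| = √(-0.0009440² + -0.004705²) = 0.004799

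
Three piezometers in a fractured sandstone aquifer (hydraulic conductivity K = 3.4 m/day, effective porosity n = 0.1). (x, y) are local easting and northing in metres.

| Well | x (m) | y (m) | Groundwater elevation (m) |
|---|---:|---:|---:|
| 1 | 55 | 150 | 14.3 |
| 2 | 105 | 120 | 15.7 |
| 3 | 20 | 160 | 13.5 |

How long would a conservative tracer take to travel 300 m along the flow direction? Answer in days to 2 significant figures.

360 days

With h = a·x + b·y + c and 1 as origin, the differences give:
  50·a + (-30)·b = +1.4
  (-35)·a + 10·b = -0.8
Eliminate b (×10 and ×(-30), subtract): -550·a = -10.00 → a = ∂h/∂x = +0.01818
Back-substitute: b = ∂h/∂y = -0.01636.
|∇h| = √(0.01818² + -0.01636²) = 0.02446
Seepage velocity v = K·i/n = 3.4 × 0.02446 / 0.1 = 0.8316 m/day.
t = 300 / 0.8316 = 360.8 days.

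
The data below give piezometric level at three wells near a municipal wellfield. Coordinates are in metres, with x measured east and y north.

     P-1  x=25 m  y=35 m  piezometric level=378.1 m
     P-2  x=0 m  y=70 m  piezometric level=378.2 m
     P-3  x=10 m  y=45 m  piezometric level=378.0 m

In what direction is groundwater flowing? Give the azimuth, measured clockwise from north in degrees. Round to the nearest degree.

228°

Three-point gradient (reference P-1): Δ to P-2 = (-25, 35, +0.1), Δ to P-3 = (-15, 10, -0.1).
∂h/∂x = +0.01636, ∂h/∂y = +0.01455 (det = 275).
Flow direction (−∇h) has components (-0.01636 E, -0.01455 N).
Azimuth = atan2(E, N) = atan2(-0.01636, -0.01455) = 228.4° ≈ 228°.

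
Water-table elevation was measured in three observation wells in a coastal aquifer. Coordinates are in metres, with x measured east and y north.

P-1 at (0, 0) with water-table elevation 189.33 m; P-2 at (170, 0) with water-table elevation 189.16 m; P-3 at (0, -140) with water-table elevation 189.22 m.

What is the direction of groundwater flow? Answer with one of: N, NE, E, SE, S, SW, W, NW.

SE

∂h/∂x = (189.16 − 189.33) / (170 − 0) = -0.001000
∂h/∂y = (189.22 − 189.33) / (-140 − 0) = +0.0007857
Flow = −∇h = (+0.001000 east, -0.0007857 north), which points southeast.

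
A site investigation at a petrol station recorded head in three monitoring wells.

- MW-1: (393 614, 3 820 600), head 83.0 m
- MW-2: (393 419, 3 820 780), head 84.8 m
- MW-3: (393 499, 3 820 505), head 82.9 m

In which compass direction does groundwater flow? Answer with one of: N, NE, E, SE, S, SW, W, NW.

SE

Taking MW-1 as reference: MW-2−MW-1 = (-195, 180, +1.8); MW-3−MW-1 = (-115, -95, -0.1).
Solve a·Δx + b·Δy = Δh: det = (-195)·(-95) − (-115)·180 = 39225.
∂h/∂x = [(+1.8)·(-95) − (-0.1)·180] / 39225 = -0.003901
∂h/∂y = [(-195)·(-0.1) − (-115)·(+1.8)] / 39225 = +0.005774
Flow = −∇h = (+0.003901 east, -0.005774 north), which points southeast.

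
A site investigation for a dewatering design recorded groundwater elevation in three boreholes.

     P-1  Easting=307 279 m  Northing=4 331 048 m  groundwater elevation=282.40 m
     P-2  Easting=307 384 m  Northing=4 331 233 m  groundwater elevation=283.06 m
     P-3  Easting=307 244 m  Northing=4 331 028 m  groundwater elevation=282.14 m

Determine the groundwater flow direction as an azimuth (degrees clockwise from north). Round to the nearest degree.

Three-point gradient (reference P-1): Δ to P-2 = (105, 185, +0.66), Δ to P-3 = (-35, -20, -0.26).
∂h/∂x = +0.007977, ∂h/∂y = -0.0009600 (det = 4375).
Flow direction (−∇h) has components (-0.007977 E, +0.0009600 N).
Azimuth = atan2(E, N) = atan2(-0.007977, +0.0009600) = 276.9° ≈ 277°.

277°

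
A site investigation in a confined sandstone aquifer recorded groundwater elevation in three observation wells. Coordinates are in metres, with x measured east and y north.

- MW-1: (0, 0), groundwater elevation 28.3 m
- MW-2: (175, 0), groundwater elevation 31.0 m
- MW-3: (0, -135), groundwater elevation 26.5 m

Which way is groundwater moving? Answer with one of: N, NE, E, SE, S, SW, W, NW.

∂h/∂x = (31.0 − 28.3) / (175 − 0) = +0.01543
∂h/∂y = (26.5 − 28.3) / (-135 − 0) = +0.01333
Flow = −∇h = (-0.01543 east, -0.01333 north), which points southwest.

SW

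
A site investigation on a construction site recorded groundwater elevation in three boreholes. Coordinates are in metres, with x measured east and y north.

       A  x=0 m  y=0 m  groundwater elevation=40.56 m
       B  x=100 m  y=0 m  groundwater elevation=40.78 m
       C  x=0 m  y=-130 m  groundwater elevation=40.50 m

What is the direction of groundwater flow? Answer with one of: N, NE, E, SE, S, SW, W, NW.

∂h/∂x = (40.78 − 40.56) / (100 − 0) = +0.002200
∂h/∂y = (40.50 − 40.56) / (-130 − 0) = +0.0004615
Flow = −∇h = (-0.002200 east, -0.0004615 north), which points west.

W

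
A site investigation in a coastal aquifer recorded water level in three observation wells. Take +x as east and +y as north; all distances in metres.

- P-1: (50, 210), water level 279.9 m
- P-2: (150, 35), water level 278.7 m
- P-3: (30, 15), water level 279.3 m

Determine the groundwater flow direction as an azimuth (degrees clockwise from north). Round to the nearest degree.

Taking P-1 as reference: P-2−P-1 = (100, -175, -1.2); P-3−P-1 = (-20, -195, -0.6).
Determinant of the coordinate differences = 100·(-195) − (-20)·(-175) = -23000.
∂h/∂x = [(-1.2)·(-195) − (-0.6)·(-175)] / -23000 = -0.005609
∂h/∂y = [100·(-0.6) − (-20)·(-1.2)] / -23000 = +0.003652
Flow direction (−∇h) has components (+0.005609 E, -0.003652 N).
Azimuth = atan2(E, N) = atan2(+0.005609, -0.003652) = 123.1° ≈ 123°.

123°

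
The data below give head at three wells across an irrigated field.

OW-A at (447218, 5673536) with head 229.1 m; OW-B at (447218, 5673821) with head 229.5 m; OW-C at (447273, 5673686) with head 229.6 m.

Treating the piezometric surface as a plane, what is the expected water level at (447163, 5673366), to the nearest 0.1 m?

Taking OW-A as reference: OW-B−OW-A = (0, 285, +0.4); OW-C−OW-A = (55, 150, +0.5).
Determinant of the coordinate differences = 0·150 − 55·285 = -15675.
∂h/∂x = [(+0.4)·150 − (+0.5)·285] / -15675 = +0.005263
∂h/∂y = [0·(+0.5) − 55·(+0.4)] / -15675 = +0.001404
h(447163, 5673366) = 229.1 + (+0.005263)·(-55) + (+0.001404)·(-170) = 229.1 -0.289 -0.239 = 228.572 m.

228.6 m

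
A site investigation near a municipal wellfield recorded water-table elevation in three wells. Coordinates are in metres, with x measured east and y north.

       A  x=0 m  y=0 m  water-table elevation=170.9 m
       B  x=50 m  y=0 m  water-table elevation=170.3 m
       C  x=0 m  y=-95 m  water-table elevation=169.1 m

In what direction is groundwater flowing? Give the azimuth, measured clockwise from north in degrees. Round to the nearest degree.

∂h/∂x = (170.3 − 170.9) / (50 − 0) = -0.01200
∂h/∂y = (169.1 − 170.9) / (-95 − 0) = +0.01895
Flow direction (−∇h) has components (+0.01200 E, -0.01895 N).
Azimuth = atan2(E, N) = atan2(+0.01200, -0.01895) = 147.7° ≈ 148°.

148°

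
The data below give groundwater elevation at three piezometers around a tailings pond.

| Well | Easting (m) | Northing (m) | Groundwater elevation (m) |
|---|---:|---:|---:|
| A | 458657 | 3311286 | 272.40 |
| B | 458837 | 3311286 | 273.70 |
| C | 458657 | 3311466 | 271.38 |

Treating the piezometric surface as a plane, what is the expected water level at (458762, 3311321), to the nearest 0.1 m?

∂h/∂x = (273.70 − 272.40) / (458837 − 458657) = +0.007222
∂h/∂y = (271.38 − 272.40) / (3311466 − 3311286) = -0.005667
h(458762, 3311321) = 272.40 + (+0.007222)·(105) + (-0.005667)·(35) = 272.40 +0.758 -0.198 = 272.960 m.

273.0 m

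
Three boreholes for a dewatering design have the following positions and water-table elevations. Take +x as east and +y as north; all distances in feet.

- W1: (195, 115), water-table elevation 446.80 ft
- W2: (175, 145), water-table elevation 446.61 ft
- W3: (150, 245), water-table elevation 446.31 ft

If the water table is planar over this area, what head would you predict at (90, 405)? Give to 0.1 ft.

With h = a·x + b·y + c and W1 as origin, the differences give:
  (-20)·a + 30·b = -0.19
  (-45)·a + 130·b = -0.49
Eliminate b (×130 and ×30, subtract): -1250·a = -10.000 → a = ∂h/∂x = +0.008000
Back-substitute: b = ∂h/∂y = -0.001000.
h(90, 405) = 446.80 + (+0.008000)·(-105) + (-0.001000)·(290) = 446.80 -0.840 -0.290 = 445.670 ft.

445.7 ft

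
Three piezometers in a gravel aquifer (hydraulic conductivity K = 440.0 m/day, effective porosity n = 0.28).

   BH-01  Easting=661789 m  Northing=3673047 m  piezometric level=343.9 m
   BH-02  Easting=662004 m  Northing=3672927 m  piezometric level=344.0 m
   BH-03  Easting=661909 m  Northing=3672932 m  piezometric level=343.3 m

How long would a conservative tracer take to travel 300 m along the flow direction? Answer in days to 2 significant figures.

12 days

Differences from BH-01: to BH-02 (Δx, Δy, Δh) = (215, -120, +0.1); to BH-03 = (120, -115, -0.6).
Determinant of the coordinate differences = 215·(-115) − 120·(-120) = -10325.
∂h/∂x = [(+0.1)·(-115) − (-0.6)·(-120)] / -10325 = +0.008087
∂h/∂y = [215·(-0.6) − 120·(+0.1)] / -10325 = +0.01366
|∇h| = √(0.008087² + 0.01366²) = 0.01587
Seepage velocity v = K·i/n = 440.0 × 0.01587 / 0.28 = 24.94 m/day.
t = 300 / 24.94 = 12.03 days.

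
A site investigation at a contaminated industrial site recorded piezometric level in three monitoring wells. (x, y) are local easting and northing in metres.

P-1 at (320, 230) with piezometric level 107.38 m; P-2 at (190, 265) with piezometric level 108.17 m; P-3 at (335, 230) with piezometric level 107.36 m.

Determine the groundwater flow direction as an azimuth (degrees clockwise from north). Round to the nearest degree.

176°

Taking P-1 as reference: P-2−P-1 = (-130, 35, +0.79); P-3−P-1 = (15, 0, -0.02).
Solve a·Δx + b·Δy = Δh: det = (-130)·0 − 15·35 = -525.
∂h/∂x = [(+0.79)·0 − (-0.02)·35] / -525 = -0.001333
∂h/∂y = [(-130)·(-0.02) − 15·(+0.79)] / -525 = +0.01762
Flow direction (−∇h) has components (+0.001333 E, -0.01762 N).
Azimuth = atan2(E, N) = atan2(+0.001333, -0.01762) = 175.7° ≈ 176°.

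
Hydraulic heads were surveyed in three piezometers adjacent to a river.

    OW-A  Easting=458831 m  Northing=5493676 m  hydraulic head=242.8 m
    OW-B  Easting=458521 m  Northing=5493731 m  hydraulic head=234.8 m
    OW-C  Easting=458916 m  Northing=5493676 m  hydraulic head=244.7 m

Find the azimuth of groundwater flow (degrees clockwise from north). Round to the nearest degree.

311°

Three-point gradient (reference OW-A): Δ to OW-B = (-310, 55, -8.0), Δ to OW-C = (85, 0, +1.9).
∂h/∂x = +0.02235, ∂h/∂y = -0.01947 (det = -4675).
Flow direction (−∇h) has components (-0.02235 E, +0.01947 N).
Azimuth = atan2(E, N) = atan2(-0.02235, +0.01947) = 311.0° ≈ 311°.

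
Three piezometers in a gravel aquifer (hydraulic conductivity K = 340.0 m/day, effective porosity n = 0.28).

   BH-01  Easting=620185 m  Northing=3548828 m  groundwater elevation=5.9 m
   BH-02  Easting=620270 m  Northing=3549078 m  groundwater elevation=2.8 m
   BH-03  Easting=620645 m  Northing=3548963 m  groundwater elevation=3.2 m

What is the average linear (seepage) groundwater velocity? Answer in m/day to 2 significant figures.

14 m/day

Differences from BH-01: to BH-02 (Δx, Δy, Δh) = (85, 250, -3.1); to BH-03 = (460, 135, -2.7).
Solve a·Δx + b·Δy = Δh: det = 85·135 − 460·250 = -103525.
∂h/∂x = [(-3.1)·135 − (-2.7)·250] / -103525 = -0.002478
∂h/∂y = [85·(-2.7) − 460·(-3.1)] / -103525 = -0.01156
|∇h| = √(-0.002478² + -0.01156²) = 0.01182
Seepage velocity v = K·i/n = 340.0 × 0.01182 / 0.28 = 14.35 m/day.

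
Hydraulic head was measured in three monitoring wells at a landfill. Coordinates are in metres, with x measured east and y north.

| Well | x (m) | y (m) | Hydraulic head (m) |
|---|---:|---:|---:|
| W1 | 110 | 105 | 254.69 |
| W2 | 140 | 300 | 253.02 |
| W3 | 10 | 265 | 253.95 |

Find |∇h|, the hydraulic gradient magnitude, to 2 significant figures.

0.0093

With h = a·x + b·y + c and W1 as origin, the differences give:
  30·a + 195·b = -1.67
  (-100)·a + 160·b = -0.74
Eliminate b (×160 and ×195, subtract): 24300·a = -122.900 → a = ∂h/∂x = -0.005058
Back-substitute: b = ∂h/∂y = -0.007786.
|∇h| = √(-0.005058² + -0.007786²) = 0.009285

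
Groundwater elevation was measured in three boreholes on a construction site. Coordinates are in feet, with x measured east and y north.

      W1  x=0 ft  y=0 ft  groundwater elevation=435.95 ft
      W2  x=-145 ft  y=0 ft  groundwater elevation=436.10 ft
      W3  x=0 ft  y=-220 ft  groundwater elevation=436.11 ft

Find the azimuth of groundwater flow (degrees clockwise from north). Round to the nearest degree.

∂h/∂x = (436.10 − 435.95) / (-145 − 0) = -0.001034
∂h/∂y = (436.11 − 435.95) / (-220 − 0) = -0.0007273
Flow direction (−∇h) has components (+0.001034 E, +0.0007273 N).
Azimuth = atan2(E, N) = atan2(+0.001034, +0.0007273) = 54.9° ≈ 055°.

055°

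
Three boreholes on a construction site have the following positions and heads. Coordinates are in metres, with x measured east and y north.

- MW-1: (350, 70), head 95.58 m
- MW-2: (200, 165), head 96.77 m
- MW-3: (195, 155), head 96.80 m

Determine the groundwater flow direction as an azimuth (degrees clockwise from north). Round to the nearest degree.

096°

With h = a·x + b·y + c and MW-1 as origin, the differences give:
  (-150)·a + 95·b = +1.19
  (-155)·a + 85·b = +1.22
Eliminate b (×85 and ×95, subtract): 1975·a = -14.750 → a = ∂h/∂x = -0.007468
Back-substitute: b = ∂h/∂y = +0.0007342.
Flow direction (−∇h) has components (+0.007468 E, -0.0007342 N).
Azimuth = atan2(E, N) = atan2(+0.007468, -0.0007342) = 95.6° ≈ 096°.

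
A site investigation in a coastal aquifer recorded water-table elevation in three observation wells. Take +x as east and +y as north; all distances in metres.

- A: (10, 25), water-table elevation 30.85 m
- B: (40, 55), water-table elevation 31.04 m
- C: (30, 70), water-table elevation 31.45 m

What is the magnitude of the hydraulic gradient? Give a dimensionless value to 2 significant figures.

0.023

With h = a·x + b·y + c and A as origin, the differences give:
  30·a + 30·b = +0.19
  20·a + 45·b = +0.60
Eliminate b (×45 and ×30, subtract): 750·a = -9.450 → a = ∂h/∂x = -0.01260
Back-substitute: b = ∂h/∂y = +0.01893.
|∇h| = √(-0.01260² + 0.01893²) = 0.02274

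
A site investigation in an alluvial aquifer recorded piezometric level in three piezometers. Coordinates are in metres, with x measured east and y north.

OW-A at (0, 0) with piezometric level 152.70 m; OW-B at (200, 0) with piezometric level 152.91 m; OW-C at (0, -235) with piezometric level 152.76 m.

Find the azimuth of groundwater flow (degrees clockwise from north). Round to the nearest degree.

∂h/∂x = (152.91 − 152.70) / (200 − 0) = +0.001050
∂h/∂y = (152.76 − 152.70) / (-235 − 0) = -0.0002553
Flow direction (−∇h) has components (-0.001050 E, +0.0002553 N).
Azimuth = atan2(E, N) = atan2(-0.001050, +0.0002553) = 283.7° ≈ 284°.

284°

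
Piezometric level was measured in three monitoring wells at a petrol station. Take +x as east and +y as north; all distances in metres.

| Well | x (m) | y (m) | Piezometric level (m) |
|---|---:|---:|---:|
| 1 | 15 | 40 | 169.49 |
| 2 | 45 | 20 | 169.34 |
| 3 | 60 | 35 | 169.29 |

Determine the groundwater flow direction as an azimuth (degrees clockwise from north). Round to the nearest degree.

103°

Taking 1 as reference: 2−1 = (30, -20, -0.15); 3−1 = (45, -5, -0.20).
Solve a·Δx + b·Δy = Δh: det = 30·(-5) − 45·(-20) = 750.
∂h/∂x = [(-0.15)·(-5) − (-0.20)·(-20)] / 750 = -0.004333
∂h/∂y = [30·(-0.20) − 45·(-0.15)] / 750 = +0.0010000
Flow direction (−∇h) has components (+0.004333 E, -0.0010000 N).
Azimuth = atan2(E, N) = atan2(+0.004333, -0.0010000) = 103.0° ≈ 103°.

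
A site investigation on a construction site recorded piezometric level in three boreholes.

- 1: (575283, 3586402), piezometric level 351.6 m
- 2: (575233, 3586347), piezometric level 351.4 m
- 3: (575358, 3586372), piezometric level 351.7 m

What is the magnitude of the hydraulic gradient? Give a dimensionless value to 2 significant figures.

0.0027

Differences from 1: to 2 (Δx, Δy, Δh) = (-50, -55, -0.2); to 3 = (75, -30, +0.1).
Determinant of the coordinate differences = (-50)·(-30) − 75·(-55) = 5625.
∂h/∂x = [(-0.2)·(-30) − (+0.1)·(-55)] / 5625 = +0.002044
∂h/∂y = [(-50)·(+0.1) − 75·(-0.2)] / 5625 = +0.001778
|∇h| = √(0.002044² + 0.001778²) = 0.002709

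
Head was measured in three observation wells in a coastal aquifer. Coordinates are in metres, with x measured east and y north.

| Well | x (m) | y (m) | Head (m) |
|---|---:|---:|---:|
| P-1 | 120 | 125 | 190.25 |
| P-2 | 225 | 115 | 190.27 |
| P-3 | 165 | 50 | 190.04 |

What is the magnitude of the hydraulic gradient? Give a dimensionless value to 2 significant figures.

Taking P-1 as reference: P-2−P-1 = (105, -10, +0.02); P-3−P-1 = (45, -75, -0.21).
Determinant of the coordinate differences = 105·(-75) − 45·(-10) = -7425.
∂h/∂x = [(+0.02)·(-75) − (-0.21)·(-10)] / -7425 = +0.0004848
∂h/∂y = [105·(-0.21) − 45·(+0.02)] / -7425 = +0.003091
|∇h| = √(0.0004848² + 0.003091²) = 0.003129

0.0031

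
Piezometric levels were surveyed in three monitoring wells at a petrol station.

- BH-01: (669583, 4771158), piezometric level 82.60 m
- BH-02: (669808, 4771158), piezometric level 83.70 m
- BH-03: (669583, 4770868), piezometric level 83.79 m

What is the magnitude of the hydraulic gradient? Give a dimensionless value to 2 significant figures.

∂h/∂x = (83.70 − 82.60) / (669808 − 669583) = +0.004889
∂h/∂y = (83.79 − 82.60) / (4770868 − 4771158) = -0.004103
|∇h| = √(0.004889² + -0.004103²) = 0.006383

0.0064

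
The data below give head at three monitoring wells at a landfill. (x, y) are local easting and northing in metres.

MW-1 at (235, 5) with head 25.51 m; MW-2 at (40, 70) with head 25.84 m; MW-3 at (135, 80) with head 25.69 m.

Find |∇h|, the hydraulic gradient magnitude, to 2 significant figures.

Differences from MW-1: to MW-2 (Δx, Δy, Δh) = (-195, 65, +0.33); to MW-3 = (-100, 75, +0.18).
Solve a·Δx + b·Δy = Δh: det = (-195)·75 − (-100)·65 = -8125.
∂h/∂x = [(+0.33)·75 − (+0.18)·65] / -8125 = -0.001606
∂h/∂y = [(-195)·(+0.18) − (-100)·(+0.33)] / -8125 = +0.0002585
|∇h| = √(-0.001606² + 0.0002585²) = 0.001627

0.0016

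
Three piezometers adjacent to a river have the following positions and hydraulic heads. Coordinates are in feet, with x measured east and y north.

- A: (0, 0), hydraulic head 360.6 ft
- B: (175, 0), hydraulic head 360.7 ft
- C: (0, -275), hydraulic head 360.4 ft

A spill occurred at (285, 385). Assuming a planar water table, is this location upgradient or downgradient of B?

∂h/∂x = (360.7 − 360.6) / (175 − 0) = +0.0005714
∂h/∂y = (360.4 − 360.6) / (-275 − 0) = +0.0007273
Head at (285, 385) = 360.6 + (+0.0005714)·(285) + (+0.0007273)·(385) = 361.04 ft.
That is higher than the 360.7 ft at B, so the point is upgradient.

upgradient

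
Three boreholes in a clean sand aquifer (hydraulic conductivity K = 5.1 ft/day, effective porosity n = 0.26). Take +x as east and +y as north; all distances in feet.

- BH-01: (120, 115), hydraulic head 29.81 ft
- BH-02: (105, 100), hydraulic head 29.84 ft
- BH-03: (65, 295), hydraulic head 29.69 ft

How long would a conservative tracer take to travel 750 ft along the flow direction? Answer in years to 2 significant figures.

With h = a·x + b·y + c and BH-01 as origin, the differences give:
  (-15)·a + (-15)·b = +0.03
  (-55)·a + 180·b = -0.12
Eliminate b (×180 and ×(-15), subtract): -3525·a = 3.600 → a = ∂h/∂x = -0.001021
Back-substitute: b = ∂h/∂y = -0.0009787.
|∇h| = √(-0.001021² + -0.0009787²) = 0.001414
Seepage velocity v = K·i/n = 5.1 × 0.001414 / 0.26 = 0.02774 ft/day.
t = 750 / 0.02774 = 2.704e+04 days = 74 years.

74 years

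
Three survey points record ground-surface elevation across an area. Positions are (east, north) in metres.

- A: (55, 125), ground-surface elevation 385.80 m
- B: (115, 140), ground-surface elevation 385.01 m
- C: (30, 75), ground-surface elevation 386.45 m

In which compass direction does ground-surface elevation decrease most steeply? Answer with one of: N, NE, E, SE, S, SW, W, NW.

With z = a·x + b·y + c and A as origin, the differences give:
  60·a + 15·b = -0.79
  (-25)·a + (-50)·b = +0.65
Eliminate b (×(-50) and ×15, subtract): -2625·a = 29.750 → a = ∂z/∂x = -0.01133
Back-substitute: b = ∂z/∂y = -0.007333.
Steepest decrease is along −∇f = (+0.01133 E, +0.007333 N) → northeast.

NE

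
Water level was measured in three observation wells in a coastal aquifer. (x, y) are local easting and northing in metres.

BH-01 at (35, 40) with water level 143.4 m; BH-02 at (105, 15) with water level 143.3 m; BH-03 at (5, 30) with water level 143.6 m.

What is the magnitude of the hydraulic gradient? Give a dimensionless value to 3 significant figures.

With h = a·x + b·y + c and BH-01 as origin, the differences give:
  70·a + (-25)·b = -0.1
  (-30)·a + (-10)·b = +0.2
Eliminate b (×(-10) and ×(-25), subtract): -1450·a = 6.00 → a = ∂h/∂x = -0.004138
Back-substitute: b = ∂h/∂y = -0.007586.
|∇h| = √(-0.004138² + -0.007586²) = 0.008641

0.00864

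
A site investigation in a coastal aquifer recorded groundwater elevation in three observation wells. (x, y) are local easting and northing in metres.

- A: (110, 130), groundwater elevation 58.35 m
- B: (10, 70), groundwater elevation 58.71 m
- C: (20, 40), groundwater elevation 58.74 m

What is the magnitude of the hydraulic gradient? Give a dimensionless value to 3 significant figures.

0.00310

Differences from A: to B (Δx, Δy, Δh) = (-100, -60, +0.36); to C = (-90, -90, +0.39).
Determinant of the coordinate differences = (-100)·(-90) − (-90)·(-60) = 3600.
∂h/∂x = [(+0.36)·(-90) − (+0.39)·(-60)] / 3600 = -0.002500
∂h/∂y = [(-100)·(+0.39) − (-90)·(+0.36)] / 3600 = -0.001833
|∇h| = √(-0.002500² + -0.001833²) = 0.0031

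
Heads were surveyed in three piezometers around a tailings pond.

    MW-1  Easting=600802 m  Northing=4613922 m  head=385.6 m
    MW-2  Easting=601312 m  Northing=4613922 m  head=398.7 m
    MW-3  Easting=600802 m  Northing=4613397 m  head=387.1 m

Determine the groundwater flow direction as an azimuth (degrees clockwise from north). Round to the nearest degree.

276°

∂h/∂x = (398.7 − 385.6) / (601312 − 600802) = +0.02569
∂h/∂y = (387.1 − 385.6) / (4613397 − 4613922) = -0.002857
Flow direction (−∇h) has components (-0.02569 E, +0.002857 N).
Azimuth = atan2(E, N) = atan2(-0.02569, +0.002857) = 276.3° ≈ 276°.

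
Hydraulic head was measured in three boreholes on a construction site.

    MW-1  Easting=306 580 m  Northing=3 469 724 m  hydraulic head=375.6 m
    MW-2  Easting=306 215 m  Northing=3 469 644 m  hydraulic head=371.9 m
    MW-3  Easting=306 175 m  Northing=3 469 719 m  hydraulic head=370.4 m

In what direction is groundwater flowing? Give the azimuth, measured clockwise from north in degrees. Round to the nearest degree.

Differences from MW-1: to MW-2 (Δx, Δy, Δh) = (-365, -80, -3.7); to MW-3 = (-405, -5, -5.2).
Determinant of the coordinate differences = (-365)·(-5) − (-405)·(-80) = -30575.
∂h/∂x = [(-3.7)·(-5) − (-5.2)·(-80)] / -30575 = +0.01300
∂h/∂y = [(-365)·(-5.2) − (-405)·(-3.7)] / -30575 = -0.01307
Flow direction (−∇h) has components (-0.01300 E, +0.01307 N).
Azimuth = atan2(E, N) = atan2(-0.01300, +0.01307) = 315.1° ≈ 315°.

315°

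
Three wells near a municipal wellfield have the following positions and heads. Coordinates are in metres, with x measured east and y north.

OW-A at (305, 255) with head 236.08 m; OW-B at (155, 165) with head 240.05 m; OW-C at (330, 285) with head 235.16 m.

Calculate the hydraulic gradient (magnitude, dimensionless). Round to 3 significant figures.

Taking OW-A as reference: OW-B−OW-A = (-150, -90, +3.97); OW-C−OW-A = (25, 30, -0.92).
Determinant of the coordinate differences = (-150)·30 − 25·(-90) = -2250.
∂h/∂x = [(+3.97)·30 − (-0.92)·(-90)] / -2250 = -0.01613
∂h/∂y = [(-150)·(-0.92) − 25·(+3.97)] / -2250 = -0.01722
|∇h| = √(-0.01613² + -0.01722²) = 0.02359

0.0236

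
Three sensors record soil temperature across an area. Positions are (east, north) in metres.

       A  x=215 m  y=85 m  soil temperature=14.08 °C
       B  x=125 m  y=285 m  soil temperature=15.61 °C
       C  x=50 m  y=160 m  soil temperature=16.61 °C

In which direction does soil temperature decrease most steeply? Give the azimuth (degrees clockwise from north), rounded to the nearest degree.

094°

Differences from A: to B (Δx, Δy, Δh) = (-90, 200, +1.53); to C = (-165, 75, +2.53).
Determinant of the coordinate differences = (-90)·75 − (-165)·200 = 26250.
∂T/∂x = [(+1.53)·75 − (+2.53)·200] / 26250 = -0.01490
∂T/∂y = [(-90)·(+2.53) − (-165)·(+1.53)] / 26250 = +0.0009429
Steepest decrease is along −∇f: components (+0.01490 E, -0.0009429 N).
Azimuth = atan2(+0.01490, -0.0009429) = 93.6° ≈ 094°.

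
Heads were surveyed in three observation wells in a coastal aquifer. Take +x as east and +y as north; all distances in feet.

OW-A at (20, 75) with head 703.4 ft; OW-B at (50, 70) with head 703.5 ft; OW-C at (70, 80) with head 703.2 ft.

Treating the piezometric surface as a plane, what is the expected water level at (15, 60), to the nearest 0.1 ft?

703.8 ft

With h = a·x + b·y + c and OW-A as origin, the differences give:
  30·a + (-5)·b = +0.1
  50·a + 5·b = -0.2
Eliminate b (×5 and ×(-5), subtract): 400·a = -0.50 → a = ∂h/∂x = -0.001250
Back-substitute: b = ∂h/∂y = -0.02750.
h(15, 60) = 703.4 + (-0.001250)·(-5) + (-0.02750)·(-15) = 703.4 +0.006 +0.412 = 703.819 ft.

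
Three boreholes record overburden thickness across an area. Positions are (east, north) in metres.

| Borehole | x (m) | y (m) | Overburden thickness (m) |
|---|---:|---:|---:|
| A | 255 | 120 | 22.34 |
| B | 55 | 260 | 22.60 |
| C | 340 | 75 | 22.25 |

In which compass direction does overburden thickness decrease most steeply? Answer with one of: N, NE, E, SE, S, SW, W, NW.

S

Taking A as reference: B−A = (-200, 140, +0.26); C−A = (85, -45, -0.09).
Solve a·Δx + b·Δy = Δd: det = (-200)·(-45) − 85·140 = -2900.
∂d/∂x = [(+0.26)·(-45) − (-0.09)·140] / -2900 = -0.0003103
∂d/∂y = [(-200)·(-0.09) − 85·(+0.26)] / -2900 = +0.001414
Steepest decrease is along −∇f = (+0.0003103 E, -0.001414 N) → south.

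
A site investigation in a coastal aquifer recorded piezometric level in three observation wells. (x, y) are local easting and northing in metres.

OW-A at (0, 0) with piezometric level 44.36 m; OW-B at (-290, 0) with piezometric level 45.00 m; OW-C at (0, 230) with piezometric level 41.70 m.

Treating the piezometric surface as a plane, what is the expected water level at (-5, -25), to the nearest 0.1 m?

∂h/∂x = (45.00 − 44.36) / (-290 − 0) = -0.002207
∂h/∂y = (41.70 − 44.36) / (230 − 0) = -0.01157
h(-5, -25) = 44.36 + (-0.002207)·(-5) + (-0.01157)·(-25) = 44.36 +0.011 +0.289 = 44.660 m.

44.7 m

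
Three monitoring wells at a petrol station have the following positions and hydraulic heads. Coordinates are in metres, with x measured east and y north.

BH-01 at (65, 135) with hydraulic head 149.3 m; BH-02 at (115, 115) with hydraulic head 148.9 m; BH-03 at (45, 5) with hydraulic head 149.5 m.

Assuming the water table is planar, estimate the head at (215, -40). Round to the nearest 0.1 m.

With h = a·x + b·y + c and BH-01 as origin, the differences give:
  50·a + (-20)·b = -0.4
  (-20)·a + (-130)·b = +0.2
Eliminate b (×(-130) and ×(-20), subtract): -6900·a = 56.00 → a = ∂h/∂x = -0.008116
Back-substitute: b = ∂h/∂y = -0.0002899.
h(215, -40) = 149.3 + (-0.008116)·(150) + (-0.0002899)·(-175) = 149.3 -1.217 +0.051 = 148.133 m.

148.1 m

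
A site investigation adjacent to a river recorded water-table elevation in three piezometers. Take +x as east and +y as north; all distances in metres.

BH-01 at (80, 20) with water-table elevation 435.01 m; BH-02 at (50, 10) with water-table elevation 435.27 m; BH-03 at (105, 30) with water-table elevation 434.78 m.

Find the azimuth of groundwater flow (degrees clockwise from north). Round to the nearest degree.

Differences from BH-01: to BH-02 (Δx, Δy, Δh) = (-30, -10, +0.26); to BH-03 = (25, 10, -0.23).
Solve a·Δx + b·Δy = Δh: det = (-30)·10 − 25·(-10) = -50.
∂h/∂x = [(+0.26)·10 − (-0.23)·(-10)] / -50 = -0.006000
∂h/∂y = [(-30)·(-0.23) − 25·(+0.26)] / -50 = -0.008000
Flow direction (−∇h) has components (+0.006000 E, +0.008000 N).
Azimuth = atan2(E, N) = atan2(+0.006000, +0.008000) = 36.9° ≈ 037°.

037°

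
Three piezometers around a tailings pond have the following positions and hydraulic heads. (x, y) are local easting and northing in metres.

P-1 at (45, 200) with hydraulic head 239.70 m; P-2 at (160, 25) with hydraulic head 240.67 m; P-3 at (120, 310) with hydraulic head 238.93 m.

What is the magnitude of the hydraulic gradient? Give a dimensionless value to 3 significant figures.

Differences from P-1: to P-2 (Δx, Δy, Δh) = (115, -175, +0.97); to P-3 = (75, 110, -0.77).
Determinant of the coordinate differences = 115·110 − 75·(-175) = 25775.
∂h/∂x = [(+0.97)·110 − (-0.77)·(-175)] / 25775 = -0.001088
∂h/∂y = [115·(-0.77) − 75·(+0.97)] / 25775 = -0.006258
|∇h| = √(-0.001088² + -0.006258²) = 0.006352

0.00635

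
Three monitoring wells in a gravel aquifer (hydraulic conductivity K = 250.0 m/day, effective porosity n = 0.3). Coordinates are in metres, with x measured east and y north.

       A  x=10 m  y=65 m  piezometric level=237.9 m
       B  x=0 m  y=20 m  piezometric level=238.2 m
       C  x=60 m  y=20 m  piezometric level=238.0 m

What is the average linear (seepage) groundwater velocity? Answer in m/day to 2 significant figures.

5.7 m/day

Taking A as reference: B−A = (-10, -45, +0.3); C−A = (50, -45, +0.1).
Determinant of the coordinate differences = (-10)·(-45) − 50·(-45) = 2700.
∂h/∂x = [(+0.3)·(-45) − (+0.1)·(-45)] / 2700 = -0.003333
∂h/∂y = [(-10)·(+0.1) − 50·(+0.3)] / 2700 = -0.005926
|∇h| = √(-0.003333² + -0.005926²) = 0.006799
Seepage velocity v = K·i/n = 250.0 × 0.006799 / 0.3 = 5.666 m/day.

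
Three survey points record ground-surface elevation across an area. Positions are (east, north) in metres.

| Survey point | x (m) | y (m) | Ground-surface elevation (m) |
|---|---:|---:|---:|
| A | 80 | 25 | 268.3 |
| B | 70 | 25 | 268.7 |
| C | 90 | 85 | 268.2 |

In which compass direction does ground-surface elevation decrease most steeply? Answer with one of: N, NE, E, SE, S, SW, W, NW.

Taking A as reference: B−A = (-10, 0, +0.4); C−A = (10, 60, -0.1).
Determinant of the coordinate differences = (-10)·60 − 10·0 = -600.
∂z/∂x = [(+0.4)·60 − (-0.1)·0] / -600 = -0.04000
∂z/∂y = [(-10)·(-0.1) − 10·(+0.4)] / -600 = +0.005000
Steepest decrease is along −∇f = (+0.04000 E, -0.005000 N) → east.

E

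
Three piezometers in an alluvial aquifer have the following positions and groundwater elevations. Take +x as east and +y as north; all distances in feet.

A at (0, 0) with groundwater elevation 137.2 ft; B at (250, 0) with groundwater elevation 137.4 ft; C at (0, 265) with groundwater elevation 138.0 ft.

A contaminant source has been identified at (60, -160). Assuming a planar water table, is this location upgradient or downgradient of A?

∂h/∂x = (137.4 − 137.2) / (250 − 0) = +0.0008000
∂h/∂y = (138.0 − 137.2) / (265 − 0) = +0.003019
Head at (60, -160) = 137.2 + (+0.0008000)·(60) + (+0.003019)·(-160) = 136.76 ft.
That is lower than the 137.2 ft at A, so the point is downgradient.

downgradient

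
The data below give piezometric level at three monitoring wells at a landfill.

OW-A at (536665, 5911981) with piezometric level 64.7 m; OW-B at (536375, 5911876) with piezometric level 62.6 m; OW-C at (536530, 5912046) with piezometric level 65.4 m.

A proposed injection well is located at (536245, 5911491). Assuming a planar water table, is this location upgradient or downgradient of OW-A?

downgradient

Differences from OW-A: to OW-B (Δx, Δy, Δh) = (-290, -105, -2.1); to OW-C = (-135, 65, +0.7).
Determinant of the coordinate differences = (-290)·65 − (-135)·(-105) = -33025.
∂h/∂x = [(-2.1)·65 − (+0.7)·(-105)] / -33025 = +0.001908
∂h/∂y = [(-290)·(+0.7) − (-135)·(-2.1)] / -33025 = +0.01473
Head at (536245, 5911491) = 64.7 + (+0.001908)·(-420) + (+0.01473)·(-490) = 56.68 m.
That is lower than the 64.7 m at OW-A, so the point is downgradient.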